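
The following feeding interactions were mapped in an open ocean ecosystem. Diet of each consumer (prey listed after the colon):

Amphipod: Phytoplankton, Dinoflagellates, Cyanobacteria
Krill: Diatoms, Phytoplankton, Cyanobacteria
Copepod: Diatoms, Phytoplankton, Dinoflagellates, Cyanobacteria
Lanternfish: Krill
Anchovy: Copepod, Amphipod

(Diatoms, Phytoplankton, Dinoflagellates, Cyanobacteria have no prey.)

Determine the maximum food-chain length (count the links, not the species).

One longest chain: Diatoms → Krill → Lanternfish.
It has 3 species and 2 links.

2 links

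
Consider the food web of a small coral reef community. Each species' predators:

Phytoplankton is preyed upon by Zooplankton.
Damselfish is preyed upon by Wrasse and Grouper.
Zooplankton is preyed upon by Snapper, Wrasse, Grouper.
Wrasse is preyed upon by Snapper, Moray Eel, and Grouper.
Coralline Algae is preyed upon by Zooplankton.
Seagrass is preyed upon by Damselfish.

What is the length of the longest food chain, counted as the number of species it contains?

One longest chain: Coralline Algae → Zooplankton → Wrasse → Snapper.
It has 4 species and 3 links.

4 species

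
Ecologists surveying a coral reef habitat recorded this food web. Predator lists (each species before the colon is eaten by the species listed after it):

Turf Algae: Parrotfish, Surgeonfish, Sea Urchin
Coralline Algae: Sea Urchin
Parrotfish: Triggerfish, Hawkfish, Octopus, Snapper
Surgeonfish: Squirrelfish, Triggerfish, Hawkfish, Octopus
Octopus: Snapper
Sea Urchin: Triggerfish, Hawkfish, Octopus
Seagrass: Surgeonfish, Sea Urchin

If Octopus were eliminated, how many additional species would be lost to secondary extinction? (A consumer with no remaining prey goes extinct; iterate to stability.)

0

Remove Octopus.
Every predator of it retains at least one other prey: Snapper still has Parrotfish.
No consumer loses all prey, so no secondary extinctions occur.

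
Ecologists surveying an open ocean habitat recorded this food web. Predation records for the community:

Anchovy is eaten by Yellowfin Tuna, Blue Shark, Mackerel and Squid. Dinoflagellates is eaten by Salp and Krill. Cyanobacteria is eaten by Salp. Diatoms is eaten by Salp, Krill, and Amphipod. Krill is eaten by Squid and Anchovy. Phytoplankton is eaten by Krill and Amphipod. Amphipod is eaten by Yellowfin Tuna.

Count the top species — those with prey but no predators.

5

Top species (has prey, but nothing eats it): Salp, Squid, Mackerel, Yellowfin Tuna, Blue Shark.
Count: 5.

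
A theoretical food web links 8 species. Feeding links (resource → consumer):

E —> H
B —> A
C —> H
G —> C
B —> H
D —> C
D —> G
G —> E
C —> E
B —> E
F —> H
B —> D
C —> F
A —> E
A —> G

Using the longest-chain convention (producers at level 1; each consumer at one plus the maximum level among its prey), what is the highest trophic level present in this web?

6

Producers (level 1): B.
B → A → G → C → F → H gives H level 6.
No species has a prey at level 6, so no species reaches level 7.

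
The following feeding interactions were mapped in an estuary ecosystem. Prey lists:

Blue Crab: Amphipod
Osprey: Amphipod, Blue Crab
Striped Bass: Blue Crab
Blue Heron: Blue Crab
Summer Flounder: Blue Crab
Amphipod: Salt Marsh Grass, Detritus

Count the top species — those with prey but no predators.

4

Top species (has prey, but nothing eats it): Striped Bass, Blue Heron, Summer Flounder, Osprey.
Count: 4.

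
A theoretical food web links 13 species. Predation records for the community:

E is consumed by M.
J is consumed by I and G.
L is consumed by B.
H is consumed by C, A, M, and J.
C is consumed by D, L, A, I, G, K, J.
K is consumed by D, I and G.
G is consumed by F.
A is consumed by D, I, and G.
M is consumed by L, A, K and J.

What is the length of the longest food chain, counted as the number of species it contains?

5 species

One longest chain: H → C → A → G → F.
It has 5 species and 4 links.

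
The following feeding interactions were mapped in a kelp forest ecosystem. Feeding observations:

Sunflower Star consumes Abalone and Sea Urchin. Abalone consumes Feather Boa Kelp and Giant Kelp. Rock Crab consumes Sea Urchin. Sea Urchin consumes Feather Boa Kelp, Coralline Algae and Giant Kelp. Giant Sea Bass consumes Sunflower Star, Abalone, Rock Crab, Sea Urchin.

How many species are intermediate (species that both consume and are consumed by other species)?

Intermediate species (has both prey and predators): Sea Urchin, Abalone, Rock Crab, Sunflower Star.
Count: 4.

4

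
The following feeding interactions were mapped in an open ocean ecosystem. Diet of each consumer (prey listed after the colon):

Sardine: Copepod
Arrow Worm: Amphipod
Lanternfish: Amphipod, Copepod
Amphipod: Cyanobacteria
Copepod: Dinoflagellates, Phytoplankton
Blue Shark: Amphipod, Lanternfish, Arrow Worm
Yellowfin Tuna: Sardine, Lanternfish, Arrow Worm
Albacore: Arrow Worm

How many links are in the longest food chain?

One longest chain: Cyanobacteria → Amphipod → Arrow Worm → Albacore.
It has 4 species and 3 links.

3 links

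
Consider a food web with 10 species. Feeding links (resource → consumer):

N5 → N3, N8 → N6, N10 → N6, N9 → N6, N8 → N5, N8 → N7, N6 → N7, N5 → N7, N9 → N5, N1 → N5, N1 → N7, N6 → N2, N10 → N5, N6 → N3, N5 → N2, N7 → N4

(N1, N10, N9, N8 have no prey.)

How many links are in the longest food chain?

One longest chain: N10 → N6 → N7 → N4.
It has 4 species and 3 links.

3 links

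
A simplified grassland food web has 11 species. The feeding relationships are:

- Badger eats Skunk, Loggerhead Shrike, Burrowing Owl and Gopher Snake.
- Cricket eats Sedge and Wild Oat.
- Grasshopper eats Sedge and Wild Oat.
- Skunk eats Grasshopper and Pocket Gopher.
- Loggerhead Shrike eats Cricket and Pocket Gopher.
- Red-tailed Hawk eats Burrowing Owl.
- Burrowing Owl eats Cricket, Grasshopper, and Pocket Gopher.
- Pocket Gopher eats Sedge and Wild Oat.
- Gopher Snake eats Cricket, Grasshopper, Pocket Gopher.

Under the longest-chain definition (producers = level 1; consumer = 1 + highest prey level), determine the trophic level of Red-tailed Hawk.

Sedge is a producer → level 1.
Pocket Gopher eats Sedge (level 1); other prey at levels: Wild Oat 1 → level 2.
Burrowing Owl eats Pocket Gopher (level 2); other prey at levels: Cricket 2, Grasshopper 2 → level 3.
Red-tailed Hawk eats Burrowing Owl → level 4.

Trophic level 4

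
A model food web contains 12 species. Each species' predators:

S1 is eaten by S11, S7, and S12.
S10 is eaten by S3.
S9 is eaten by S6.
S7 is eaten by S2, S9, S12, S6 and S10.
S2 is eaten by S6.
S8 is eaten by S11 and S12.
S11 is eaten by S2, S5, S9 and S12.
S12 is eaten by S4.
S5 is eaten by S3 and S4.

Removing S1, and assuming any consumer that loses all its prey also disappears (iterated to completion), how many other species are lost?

Remove S1.
Round 1: S7 (all prey gone) → extinct.
Round 2: S10 (all prey gone) → extinct.
No further losses. Total secondary extinctions: 2.

2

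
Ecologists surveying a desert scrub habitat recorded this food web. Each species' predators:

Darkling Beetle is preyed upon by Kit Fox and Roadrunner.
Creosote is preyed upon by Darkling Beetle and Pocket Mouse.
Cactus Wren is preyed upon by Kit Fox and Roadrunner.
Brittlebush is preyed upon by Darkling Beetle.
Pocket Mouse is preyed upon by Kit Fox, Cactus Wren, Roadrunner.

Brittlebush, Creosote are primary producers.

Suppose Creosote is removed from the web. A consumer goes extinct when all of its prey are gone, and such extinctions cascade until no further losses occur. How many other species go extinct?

2

Remove Creosote.
Round 1: Pocket Mouse (all prey gone) → extinct.
Round 2: Cactus Wren (all prey gone) → extinct.
No further losses. Total secondary extinctions: 2.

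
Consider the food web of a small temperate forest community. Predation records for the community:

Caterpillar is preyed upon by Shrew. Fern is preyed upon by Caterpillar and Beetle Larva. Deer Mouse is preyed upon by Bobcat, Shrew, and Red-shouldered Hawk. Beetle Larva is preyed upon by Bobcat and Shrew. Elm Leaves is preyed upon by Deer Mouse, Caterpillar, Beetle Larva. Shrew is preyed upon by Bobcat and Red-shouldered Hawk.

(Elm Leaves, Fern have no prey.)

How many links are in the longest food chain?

One longest chain: Elm Leaves → Caterpillar → Shrew → Red-shouldered Hawk.
It has 4 species and 3 links.

3 links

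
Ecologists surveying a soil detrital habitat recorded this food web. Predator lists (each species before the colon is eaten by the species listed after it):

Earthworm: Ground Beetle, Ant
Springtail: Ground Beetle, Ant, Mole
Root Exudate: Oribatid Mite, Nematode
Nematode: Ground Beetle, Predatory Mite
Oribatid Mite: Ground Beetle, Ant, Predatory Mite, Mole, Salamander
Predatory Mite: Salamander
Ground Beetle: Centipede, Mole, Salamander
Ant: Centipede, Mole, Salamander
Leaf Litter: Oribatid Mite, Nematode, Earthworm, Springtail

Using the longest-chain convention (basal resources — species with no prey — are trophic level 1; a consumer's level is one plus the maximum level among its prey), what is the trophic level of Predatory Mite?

Trophic level 3

Leaf Litter has no prey (basal) → level 1.
Oribatid Mite eats Leaf Litter (level 1); other prey at levels: Root Exudate 1 → level 2.
Predatory Mite eats Oribatid Mite (level 2); other prey at levels: Nematode 2 → level 3.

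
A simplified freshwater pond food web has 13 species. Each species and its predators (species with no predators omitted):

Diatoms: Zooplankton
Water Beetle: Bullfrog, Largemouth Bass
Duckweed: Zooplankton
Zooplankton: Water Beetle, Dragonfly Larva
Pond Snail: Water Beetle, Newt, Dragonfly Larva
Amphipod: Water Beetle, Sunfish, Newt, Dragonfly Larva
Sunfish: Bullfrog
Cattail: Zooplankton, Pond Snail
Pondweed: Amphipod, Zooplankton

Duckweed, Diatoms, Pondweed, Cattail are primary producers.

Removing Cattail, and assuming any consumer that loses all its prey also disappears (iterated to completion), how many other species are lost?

Remove Cattail.
Round 1: Pond Snail (all prey gone) → extinct.
No further losses. Total secondary extinctions: 1.

1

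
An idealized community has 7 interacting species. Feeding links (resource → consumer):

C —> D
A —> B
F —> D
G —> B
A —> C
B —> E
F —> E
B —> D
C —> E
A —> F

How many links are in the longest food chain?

One longest chain: A → B → D.
It has 3 species and 2 links.

2 links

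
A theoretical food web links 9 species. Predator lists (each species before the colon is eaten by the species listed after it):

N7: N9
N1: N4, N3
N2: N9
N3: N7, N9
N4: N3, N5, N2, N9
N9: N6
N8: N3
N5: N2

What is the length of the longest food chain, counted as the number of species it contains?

One longest chain: N1 → N4 → N3 → N7 → N9 → N6.
It has 6 species and 5 links.

6 species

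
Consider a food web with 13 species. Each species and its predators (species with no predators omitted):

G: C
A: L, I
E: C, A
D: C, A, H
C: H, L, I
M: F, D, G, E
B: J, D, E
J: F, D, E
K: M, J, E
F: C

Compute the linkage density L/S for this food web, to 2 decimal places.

L/S = 1.92

There are L = 25 links among S = 13 species.
L/S = 25/13 = 1.9231 ≈ 1.92.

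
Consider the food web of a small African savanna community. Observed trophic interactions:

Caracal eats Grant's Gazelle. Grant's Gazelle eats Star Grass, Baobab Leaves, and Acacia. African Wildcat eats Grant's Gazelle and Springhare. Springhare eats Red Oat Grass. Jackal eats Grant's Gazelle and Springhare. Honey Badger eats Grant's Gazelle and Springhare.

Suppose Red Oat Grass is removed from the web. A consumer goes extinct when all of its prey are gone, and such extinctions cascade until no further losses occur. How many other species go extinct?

1

Remove Red Oat Grass.
Round 1: Springhare (all prey gone) → extinct.
No further losses. Total secondary extinctions: 1.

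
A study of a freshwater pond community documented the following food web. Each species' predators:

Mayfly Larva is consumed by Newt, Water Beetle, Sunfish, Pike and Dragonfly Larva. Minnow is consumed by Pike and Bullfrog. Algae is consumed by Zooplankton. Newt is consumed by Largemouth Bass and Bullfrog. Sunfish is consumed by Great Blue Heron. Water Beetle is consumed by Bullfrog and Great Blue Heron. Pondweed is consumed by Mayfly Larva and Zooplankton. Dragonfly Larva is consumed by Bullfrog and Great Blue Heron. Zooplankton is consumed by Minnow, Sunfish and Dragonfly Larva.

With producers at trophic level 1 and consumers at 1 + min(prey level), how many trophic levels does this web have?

Producers (level 1): Pondweed, Algae.
Following each consumer down to its lowest-level prey: Pondweed → Zooplankton → Dragonfly Larva → Bullfrog (levels 1 through 4).
All prey of Bullfrog (Dragonfly Larva 3, Water Beetle 3, Newt 3, Minnow 3) are at level 3 or above, so Bullfrog is at level 1 + 3 = 4.
Every consumer has at least one prey at level 3 or below, so none exceeds level 4.

4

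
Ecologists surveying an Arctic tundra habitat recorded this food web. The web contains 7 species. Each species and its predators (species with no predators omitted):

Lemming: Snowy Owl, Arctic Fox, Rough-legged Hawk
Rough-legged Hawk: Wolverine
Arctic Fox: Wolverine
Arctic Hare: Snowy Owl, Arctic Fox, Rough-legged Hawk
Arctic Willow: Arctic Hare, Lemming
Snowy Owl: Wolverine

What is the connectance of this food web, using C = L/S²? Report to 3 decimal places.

The web has S = 7 species and L = 11 feeding links.
C = L / S² = 11 / 49 = 0.2245 ≈ 0.224.

C = 0.224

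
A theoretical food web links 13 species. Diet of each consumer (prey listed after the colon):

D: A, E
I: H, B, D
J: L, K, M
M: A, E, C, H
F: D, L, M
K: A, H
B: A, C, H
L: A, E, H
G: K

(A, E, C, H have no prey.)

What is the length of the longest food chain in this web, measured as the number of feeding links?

2 links

One longest chain: A → B → I.
It has 3 species and 2 links.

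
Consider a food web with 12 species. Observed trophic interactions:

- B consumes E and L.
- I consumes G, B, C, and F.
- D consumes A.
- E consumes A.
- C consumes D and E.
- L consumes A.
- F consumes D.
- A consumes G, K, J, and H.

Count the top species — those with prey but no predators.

Top species (has prey, but nothing eats it): I.
Count: 1.

1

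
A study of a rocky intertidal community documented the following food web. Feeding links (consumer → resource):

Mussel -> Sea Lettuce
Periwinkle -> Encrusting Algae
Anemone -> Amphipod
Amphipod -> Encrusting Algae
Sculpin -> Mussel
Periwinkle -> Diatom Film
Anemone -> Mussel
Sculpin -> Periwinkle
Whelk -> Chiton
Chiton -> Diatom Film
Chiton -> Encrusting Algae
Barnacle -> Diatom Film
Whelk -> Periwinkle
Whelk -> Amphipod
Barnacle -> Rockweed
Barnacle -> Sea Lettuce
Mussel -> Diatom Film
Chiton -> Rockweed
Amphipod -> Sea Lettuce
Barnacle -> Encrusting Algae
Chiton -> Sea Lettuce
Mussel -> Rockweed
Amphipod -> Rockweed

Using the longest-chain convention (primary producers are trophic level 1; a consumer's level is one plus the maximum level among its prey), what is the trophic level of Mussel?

Rockweed is a producer → level 1.
Mussel eats Rockweed (level 1); other prey at levels: Diatom Film 1, Sea Lettuce 1 → level 2.

Trophic level 2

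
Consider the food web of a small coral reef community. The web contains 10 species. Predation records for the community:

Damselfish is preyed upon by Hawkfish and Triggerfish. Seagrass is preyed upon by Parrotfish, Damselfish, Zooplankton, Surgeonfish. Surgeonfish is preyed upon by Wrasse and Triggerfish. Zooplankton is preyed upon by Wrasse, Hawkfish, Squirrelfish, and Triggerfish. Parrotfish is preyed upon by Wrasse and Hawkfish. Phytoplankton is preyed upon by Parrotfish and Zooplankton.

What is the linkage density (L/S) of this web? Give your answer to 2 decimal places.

There are L = 16 links among S = 10 species.
L/S = 16/10 = 1.6000 ≈ 1.60.

L/S = 1.60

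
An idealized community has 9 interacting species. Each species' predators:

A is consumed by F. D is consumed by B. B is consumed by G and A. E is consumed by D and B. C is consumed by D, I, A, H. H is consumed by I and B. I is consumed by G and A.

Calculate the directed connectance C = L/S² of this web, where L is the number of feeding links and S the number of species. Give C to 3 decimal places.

The web has S = 9 species and L = 14 feeding links.
C = L / S² = 14 / 81 = 0.1728 ≈ 0.173.

C = 0.173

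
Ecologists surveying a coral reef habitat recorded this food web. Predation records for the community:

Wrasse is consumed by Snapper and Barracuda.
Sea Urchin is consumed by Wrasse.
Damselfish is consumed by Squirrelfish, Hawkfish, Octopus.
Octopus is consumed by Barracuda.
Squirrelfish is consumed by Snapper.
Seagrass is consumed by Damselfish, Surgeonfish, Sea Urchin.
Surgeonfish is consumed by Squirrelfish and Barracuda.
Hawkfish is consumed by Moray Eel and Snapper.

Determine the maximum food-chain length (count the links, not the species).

3 links

One longest chain: Seagrass → Damselfish → Hawkfish → Moray Eel.
It has 4 species and 3 links.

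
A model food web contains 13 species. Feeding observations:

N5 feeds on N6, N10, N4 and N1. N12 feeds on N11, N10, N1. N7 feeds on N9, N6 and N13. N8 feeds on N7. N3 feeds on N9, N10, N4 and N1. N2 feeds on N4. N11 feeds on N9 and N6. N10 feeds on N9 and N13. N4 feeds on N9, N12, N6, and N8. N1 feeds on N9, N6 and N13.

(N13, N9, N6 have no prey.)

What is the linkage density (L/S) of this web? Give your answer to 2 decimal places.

There are L = 27 links among S = 13 species.
L/S = 27/13 = 2.0769 ≈ 2.08.

L/S = 2.08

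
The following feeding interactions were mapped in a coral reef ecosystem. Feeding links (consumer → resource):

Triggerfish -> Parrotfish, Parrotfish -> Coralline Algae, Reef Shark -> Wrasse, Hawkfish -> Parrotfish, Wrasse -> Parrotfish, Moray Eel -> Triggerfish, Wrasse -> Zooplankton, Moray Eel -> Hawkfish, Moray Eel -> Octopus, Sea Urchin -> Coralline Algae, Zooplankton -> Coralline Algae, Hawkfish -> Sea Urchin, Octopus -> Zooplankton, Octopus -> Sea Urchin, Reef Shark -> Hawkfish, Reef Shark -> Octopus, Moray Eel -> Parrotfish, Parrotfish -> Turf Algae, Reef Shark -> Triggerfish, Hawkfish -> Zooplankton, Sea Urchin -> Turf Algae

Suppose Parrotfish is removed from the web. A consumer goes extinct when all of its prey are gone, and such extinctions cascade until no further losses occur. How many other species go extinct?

1

Remove Parrotfish.
Round 1: Triggerfish (all prey gone) → extinct.
No further losses. Total secondary extinctions: 1.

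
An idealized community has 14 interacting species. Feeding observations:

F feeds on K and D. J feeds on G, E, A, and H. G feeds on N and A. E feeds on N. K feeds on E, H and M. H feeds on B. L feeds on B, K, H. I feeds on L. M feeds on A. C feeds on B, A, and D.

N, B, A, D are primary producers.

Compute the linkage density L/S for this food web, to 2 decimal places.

There are L = 21 links among S = 14 species.
L/S = 21/14 = 1.5000 ≈ 1.50.

L/S = 1.50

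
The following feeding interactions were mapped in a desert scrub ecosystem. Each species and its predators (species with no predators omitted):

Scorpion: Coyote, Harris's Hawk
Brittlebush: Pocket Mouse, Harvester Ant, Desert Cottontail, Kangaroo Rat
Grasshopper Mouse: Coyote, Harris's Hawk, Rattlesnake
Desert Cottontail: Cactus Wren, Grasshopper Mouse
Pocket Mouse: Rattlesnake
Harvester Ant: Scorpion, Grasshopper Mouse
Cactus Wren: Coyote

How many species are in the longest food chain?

One longest chain: Brittlebush → Harvester Ant → Scorpion → Coyote.
It has 4 species and 3 links.

4 species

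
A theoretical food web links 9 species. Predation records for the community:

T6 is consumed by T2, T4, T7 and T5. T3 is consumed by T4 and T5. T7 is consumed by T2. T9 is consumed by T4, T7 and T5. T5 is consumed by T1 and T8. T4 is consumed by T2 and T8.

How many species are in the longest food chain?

One longest chain: T9 → T5 → T1.
It has 3 species and 2 links.

3 species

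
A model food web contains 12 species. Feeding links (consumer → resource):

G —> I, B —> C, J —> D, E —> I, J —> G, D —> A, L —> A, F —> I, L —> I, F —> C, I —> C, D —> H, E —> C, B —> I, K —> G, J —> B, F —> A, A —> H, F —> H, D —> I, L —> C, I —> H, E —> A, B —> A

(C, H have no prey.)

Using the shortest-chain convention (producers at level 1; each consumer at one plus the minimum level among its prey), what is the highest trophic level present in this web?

4

Producers (level 1): C, H.
Following each consumer down to its lowest-level prey: C → I → G → K (levels 1 through 4).
All prey of K (G 3) are at level 3 or above, so K is at level 1 + 3 = 4.
Every consumer has at least one prey at level 3 or below, so none exceeds level 4.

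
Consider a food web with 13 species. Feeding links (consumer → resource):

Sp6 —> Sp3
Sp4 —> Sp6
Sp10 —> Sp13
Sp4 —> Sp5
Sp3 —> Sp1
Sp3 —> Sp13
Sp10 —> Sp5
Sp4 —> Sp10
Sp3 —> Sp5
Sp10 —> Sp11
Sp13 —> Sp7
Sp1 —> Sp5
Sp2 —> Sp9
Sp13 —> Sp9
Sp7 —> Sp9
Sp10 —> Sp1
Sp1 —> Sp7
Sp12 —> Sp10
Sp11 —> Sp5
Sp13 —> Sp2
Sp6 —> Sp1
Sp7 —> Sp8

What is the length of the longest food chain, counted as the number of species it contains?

One longest chain: Sp9 → Sp2 → Sp13 → Sp3 → Sp6 → Sp4.
It has 6 species and 5 links.

6 species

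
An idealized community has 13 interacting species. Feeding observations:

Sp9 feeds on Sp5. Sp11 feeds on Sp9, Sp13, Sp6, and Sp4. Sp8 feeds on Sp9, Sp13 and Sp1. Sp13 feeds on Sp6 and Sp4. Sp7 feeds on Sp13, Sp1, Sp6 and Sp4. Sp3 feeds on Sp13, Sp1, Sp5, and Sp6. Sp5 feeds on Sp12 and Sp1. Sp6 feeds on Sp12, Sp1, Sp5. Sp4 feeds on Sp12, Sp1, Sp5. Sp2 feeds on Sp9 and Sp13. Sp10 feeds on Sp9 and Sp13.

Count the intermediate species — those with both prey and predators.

Intermediate species (has both prey and predators): Sp5, Sp9, Sp4, Sp6, Sp13.
Count: 5.

5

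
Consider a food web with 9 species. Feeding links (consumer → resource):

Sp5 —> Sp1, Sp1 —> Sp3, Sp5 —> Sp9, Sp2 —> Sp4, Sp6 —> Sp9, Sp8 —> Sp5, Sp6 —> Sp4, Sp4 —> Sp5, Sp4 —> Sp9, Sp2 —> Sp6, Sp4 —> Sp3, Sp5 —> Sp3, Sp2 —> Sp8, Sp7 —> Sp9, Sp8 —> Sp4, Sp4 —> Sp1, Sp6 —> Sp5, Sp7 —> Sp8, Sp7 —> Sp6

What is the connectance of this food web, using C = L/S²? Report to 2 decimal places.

C = 0.23

The web has S = 9 species and L = 19 feeding links.
C = L / S² = 19 / 81 = 0.2346 ≈ 0.23.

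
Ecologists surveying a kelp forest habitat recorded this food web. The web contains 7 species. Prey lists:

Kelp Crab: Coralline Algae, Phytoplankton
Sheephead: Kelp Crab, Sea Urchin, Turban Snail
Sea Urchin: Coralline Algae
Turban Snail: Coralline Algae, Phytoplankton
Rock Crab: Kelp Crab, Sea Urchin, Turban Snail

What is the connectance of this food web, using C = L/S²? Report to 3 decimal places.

C = 0.224

The web has S = 7 species and L = 11 feeding links.
C = L / S² = 11 / 49 = 0.2245 ≈ 0.224.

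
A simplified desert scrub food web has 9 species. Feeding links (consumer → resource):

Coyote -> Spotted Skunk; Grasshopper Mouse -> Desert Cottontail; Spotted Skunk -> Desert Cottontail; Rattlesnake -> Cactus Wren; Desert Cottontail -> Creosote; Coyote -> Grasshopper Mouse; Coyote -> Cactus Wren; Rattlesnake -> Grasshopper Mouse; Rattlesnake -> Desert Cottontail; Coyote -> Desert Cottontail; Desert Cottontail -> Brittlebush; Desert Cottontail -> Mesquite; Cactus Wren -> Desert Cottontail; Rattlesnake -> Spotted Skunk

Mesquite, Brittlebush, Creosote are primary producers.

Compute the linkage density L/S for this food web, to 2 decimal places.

There are L = 14 links among S = 9 species.
L/S = 14/9 = 1.5556 ≈ 1.56.

L/S = 1.56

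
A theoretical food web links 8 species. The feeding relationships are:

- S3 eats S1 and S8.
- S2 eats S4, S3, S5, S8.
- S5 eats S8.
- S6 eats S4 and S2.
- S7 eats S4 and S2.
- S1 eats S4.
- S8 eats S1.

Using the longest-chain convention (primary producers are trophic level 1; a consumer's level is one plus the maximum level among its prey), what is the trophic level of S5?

Trophic level 4

S4 is a producer → level 1.
S1 eats S4 → level 2.
S8 eats S1 → level 3.
S5 eats S8 → level 4.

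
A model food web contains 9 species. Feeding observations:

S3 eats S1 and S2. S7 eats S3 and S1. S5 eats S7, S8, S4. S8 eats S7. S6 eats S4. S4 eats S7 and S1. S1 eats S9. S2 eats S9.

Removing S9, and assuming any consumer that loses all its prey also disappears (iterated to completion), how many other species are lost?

8

Remove S9.
Round 1: S1 (all prey gone), S2 (all prey gone) → extinct.
Round 2: S3 (all prey gone) → extinct.
Round 3: S7 (all prey gone) → extinct.
Round 4: S4 (all prey gone), S8 (all prey gone) → extinct.
Round 5: S6 (all prey gone), S5 (all prey gone) → extinct.
No further losses. Total secondary extinctions: 8.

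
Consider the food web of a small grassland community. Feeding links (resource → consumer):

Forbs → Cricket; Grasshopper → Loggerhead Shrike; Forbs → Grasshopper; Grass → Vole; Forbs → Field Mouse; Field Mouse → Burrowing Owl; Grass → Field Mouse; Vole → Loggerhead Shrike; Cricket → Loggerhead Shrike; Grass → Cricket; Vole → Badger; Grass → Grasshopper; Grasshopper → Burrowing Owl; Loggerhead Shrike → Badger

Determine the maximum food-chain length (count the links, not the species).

3 links

One longest chain: Forbs → Grasshopper → Loggerhead Shrike → Badger.
It has 4 species and 3 links.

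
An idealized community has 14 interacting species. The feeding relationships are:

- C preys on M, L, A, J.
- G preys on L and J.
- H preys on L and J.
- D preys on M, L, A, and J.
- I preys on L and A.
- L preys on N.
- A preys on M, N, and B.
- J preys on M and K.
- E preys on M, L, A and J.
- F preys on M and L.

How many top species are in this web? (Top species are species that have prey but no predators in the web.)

Top species (has prey, but nothing eats it): D, I, E, G, F, C, H.
Count: 7.

7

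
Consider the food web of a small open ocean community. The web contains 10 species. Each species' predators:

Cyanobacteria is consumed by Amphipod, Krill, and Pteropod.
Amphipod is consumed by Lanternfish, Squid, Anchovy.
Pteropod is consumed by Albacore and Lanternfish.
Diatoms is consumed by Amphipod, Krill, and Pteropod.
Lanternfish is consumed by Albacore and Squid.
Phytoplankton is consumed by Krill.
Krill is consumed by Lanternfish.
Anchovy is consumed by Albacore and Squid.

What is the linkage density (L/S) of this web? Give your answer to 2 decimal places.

There are L = 17 links among S = 10 species.
L/S = 17/10 = 1.7000 ≈ 1.70.

L/S = 1.70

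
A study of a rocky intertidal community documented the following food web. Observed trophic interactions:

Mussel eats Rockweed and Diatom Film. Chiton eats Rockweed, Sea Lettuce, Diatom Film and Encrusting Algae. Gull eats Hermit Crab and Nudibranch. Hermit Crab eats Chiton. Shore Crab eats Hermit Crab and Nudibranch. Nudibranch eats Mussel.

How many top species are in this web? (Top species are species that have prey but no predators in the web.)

2

Top species (has prey, but nothing eats it): Gull, Shore Crab.
Count: 2.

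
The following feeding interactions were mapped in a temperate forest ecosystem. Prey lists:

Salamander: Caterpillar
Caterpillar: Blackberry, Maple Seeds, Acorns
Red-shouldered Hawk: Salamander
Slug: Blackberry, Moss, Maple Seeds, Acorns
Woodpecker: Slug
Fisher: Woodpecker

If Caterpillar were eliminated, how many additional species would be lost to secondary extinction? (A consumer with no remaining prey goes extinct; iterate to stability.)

2

Remove Caterpillar.
Round 1: Salamander (all prey gone) → extinct.
Round 2: Red-shouldered Hawk (all prey gone) → extinct.
No further losses. Total secondary extinctions: 2.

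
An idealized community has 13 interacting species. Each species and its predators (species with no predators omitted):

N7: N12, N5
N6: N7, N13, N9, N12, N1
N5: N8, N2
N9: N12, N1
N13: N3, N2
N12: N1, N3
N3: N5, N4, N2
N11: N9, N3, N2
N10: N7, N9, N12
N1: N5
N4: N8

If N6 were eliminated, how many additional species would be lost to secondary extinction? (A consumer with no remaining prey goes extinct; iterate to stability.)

1

Remove N6.
Round 1: N13 (all prey gone) → extinct.
No further losses. Total secondary extinctions: 1.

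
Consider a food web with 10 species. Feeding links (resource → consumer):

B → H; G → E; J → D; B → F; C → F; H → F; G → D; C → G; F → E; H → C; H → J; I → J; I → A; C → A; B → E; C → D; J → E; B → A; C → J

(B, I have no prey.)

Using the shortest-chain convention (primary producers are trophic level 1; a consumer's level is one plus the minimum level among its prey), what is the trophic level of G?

B is a producer → level 1.
H eats B → level 2.
C eats H → level 3.
G eats C → level 4.
No prey of G is below level 3, so 4 is the minimum.

Trophic level 4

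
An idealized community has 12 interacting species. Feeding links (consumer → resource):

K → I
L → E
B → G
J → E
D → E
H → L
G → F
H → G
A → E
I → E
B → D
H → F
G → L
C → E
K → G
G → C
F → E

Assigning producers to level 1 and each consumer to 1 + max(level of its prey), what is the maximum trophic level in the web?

Producers (level 1): E.
E → F → G → B gives B level 4.
No species has a prey at level 4, so no species reaches level 5.

4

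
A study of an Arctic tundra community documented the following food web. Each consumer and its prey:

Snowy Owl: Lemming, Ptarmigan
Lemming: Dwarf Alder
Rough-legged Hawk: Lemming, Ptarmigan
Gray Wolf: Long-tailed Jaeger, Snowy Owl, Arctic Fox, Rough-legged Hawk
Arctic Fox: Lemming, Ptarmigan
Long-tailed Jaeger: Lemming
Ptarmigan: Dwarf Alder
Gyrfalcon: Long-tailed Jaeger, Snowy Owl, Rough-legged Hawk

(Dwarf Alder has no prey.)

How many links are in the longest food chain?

3 links

One longest chain: Dwarf Alder → Lemming → Long-tailed Jaeger → Gyrfalcon.
It has 4 species and 3 links.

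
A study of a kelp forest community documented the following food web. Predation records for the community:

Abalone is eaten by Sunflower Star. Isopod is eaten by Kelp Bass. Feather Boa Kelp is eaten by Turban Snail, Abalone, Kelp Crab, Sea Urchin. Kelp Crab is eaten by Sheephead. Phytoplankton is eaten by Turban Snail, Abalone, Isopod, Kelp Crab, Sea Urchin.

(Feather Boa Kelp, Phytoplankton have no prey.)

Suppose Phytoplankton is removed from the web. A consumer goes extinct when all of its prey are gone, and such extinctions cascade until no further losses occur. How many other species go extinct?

Remove Phytoplankton.
Round 1: Isopod (all prey gone) → extinct.
Round 2: Kelp Bass (all prey gone) → extinct.
No further losses. Total secondary extinctions: 2.

2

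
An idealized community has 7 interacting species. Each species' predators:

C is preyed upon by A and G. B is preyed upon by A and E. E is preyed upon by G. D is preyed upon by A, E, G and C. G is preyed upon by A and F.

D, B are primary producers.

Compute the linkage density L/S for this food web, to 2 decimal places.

There are L = 11 links among S = 7 species.
L/S = 11/7 = 1.5714 ≈ 1.57.

L/S = 1.57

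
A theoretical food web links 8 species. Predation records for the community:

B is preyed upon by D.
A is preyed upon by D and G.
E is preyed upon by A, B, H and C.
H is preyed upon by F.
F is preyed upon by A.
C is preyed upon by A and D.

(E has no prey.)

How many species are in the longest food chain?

One longest chain: E → H → F → A → D.
It has 5 species and 4 links.

5 species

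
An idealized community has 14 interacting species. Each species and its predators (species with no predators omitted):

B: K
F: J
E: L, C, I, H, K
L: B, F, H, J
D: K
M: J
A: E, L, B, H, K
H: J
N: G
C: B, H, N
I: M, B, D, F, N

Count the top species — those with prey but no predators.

3

Top species (has prey, but nothing eats it): J, K, G.
Count: 3.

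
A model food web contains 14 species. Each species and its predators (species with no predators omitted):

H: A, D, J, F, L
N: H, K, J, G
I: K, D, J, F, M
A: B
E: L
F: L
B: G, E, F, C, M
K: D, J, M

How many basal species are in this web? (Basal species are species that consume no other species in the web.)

Basal species (no prey listed): I, N.
Count: 2.

2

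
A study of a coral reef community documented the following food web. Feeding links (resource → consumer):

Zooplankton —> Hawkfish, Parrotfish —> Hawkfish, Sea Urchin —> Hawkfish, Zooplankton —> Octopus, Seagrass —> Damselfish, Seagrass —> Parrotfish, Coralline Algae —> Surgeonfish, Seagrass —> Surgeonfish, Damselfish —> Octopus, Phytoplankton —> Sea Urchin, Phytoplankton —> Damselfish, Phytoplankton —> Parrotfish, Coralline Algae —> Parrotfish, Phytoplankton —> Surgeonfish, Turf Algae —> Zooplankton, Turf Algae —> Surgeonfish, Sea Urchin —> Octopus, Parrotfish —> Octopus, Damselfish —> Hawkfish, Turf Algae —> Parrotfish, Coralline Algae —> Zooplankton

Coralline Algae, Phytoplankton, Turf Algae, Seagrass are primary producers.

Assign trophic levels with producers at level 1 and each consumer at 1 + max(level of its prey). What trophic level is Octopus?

Trophic level 3

Coralline Algae is a producer → level 1.
Zooplankton eats Coralline Algae (level 1); other prey at levels: Turf Algae 1 → level 2.
Octopus eats Zooplankton (level 2); other prey at levels: Sea Urchin 2, Parrotfish 2, Damselfish 2 → level 3.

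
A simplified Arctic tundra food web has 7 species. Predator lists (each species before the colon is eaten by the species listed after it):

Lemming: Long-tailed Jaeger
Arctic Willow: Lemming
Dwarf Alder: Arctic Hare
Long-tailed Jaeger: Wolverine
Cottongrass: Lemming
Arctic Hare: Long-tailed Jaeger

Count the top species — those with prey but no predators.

Top species (has prey, but nothing eats it): Wolverine.
Count: 1.

1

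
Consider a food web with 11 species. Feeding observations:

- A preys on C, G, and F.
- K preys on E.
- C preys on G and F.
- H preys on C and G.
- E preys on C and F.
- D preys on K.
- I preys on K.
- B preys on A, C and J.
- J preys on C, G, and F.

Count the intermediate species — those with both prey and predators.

5

Intermediate species (has both prey and predators): C, A, J, E, K.
Count: 5.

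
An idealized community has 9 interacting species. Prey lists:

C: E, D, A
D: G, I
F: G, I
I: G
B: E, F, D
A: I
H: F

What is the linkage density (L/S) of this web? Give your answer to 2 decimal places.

L/S = 1.44

There are L = 13 links among S = 9 species.
L/S = 13/9 = 1.4444 ≈ 1.44.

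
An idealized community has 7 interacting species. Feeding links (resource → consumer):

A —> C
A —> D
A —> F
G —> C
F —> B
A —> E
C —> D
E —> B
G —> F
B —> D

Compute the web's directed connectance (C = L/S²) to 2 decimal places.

The web has S = 7 species and L = 10 feeding links.
C = L / S² = 10 / 49 = 0.2041 ≈ 0.20.

C = 0.20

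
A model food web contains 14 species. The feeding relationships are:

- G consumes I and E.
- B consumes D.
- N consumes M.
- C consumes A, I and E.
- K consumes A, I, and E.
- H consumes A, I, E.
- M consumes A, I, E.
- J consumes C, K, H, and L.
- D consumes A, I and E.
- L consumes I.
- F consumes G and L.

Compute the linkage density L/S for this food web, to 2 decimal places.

L/S = 1.86

There are L = 26 links among S = 14 species.
L/S = 26/14 = 1.8571 ≈ 1.86.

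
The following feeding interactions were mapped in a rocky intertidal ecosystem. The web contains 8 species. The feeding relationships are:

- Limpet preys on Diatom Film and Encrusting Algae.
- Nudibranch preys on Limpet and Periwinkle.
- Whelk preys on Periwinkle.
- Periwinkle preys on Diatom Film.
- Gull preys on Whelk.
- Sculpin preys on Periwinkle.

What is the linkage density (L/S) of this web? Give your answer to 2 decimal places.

L/S = 1.00

There are L = 8 links among S = 8 species.
L/S = 8/8 = 1.0000 ≈ 1.00.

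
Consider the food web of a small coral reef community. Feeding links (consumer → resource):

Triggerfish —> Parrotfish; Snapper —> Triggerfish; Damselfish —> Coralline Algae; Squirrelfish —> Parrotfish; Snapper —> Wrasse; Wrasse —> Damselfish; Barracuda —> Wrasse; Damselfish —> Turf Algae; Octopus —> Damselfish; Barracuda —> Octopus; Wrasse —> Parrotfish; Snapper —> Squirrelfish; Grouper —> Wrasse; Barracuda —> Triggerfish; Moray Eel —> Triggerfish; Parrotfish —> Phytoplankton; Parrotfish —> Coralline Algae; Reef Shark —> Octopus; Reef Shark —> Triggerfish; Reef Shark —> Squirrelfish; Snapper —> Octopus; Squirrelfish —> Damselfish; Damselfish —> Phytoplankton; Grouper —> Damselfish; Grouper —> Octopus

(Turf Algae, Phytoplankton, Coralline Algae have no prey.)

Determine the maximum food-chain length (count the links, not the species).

3 links

One longest chain: Phytoplankton → Parrotfish → Triggerfish → Moray Eel.
It has 4 species and 3 links.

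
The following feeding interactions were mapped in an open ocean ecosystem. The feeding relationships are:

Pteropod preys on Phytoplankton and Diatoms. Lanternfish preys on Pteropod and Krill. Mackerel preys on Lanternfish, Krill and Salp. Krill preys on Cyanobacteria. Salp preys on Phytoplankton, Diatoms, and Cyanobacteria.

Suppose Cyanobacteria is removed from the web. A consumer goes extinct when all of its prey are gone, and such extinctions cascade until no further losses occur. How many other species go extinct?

Remove Cyanobacteria.
Round 1: Krill (all prey gone) → extinct.
No further losses. Total secondary extinctions: 1.

1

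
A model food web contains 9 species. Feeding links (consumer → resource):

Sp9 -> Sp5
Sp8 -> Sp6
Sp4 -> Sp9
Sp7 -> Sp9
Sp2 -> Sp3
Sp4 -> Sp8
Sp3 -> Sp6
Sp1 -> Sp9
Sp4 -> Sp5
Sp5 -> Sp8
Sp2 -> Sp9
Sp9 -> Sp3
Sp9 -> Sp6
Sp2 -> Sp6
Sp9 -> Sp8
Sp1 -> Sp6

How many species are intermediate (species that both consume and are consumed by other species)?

4

Intermediate species (has both prey and predators): Sp8, Sp3, Sp5, Sp9.
Count: 4.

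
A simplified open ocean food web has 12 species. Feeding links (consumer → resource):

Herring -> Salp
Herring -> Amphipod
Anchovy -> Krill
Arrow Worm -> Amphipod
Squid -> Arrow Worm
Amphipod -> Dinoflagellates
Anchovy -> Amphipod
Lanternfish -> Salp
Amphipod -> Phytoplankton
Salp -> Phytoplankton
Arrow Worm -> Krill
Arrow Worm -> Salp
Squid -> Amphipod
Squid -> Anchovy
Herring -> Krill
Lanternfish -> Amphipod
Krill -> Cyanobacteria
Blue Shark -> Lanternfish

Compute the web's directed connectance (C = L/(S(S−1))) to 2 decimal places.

C = 0.14

The web has S = 12 species and L = 18 feeding links.
C = L / (S(S−1)) = 18 / 132 = 0.1364 ≈ 0.14.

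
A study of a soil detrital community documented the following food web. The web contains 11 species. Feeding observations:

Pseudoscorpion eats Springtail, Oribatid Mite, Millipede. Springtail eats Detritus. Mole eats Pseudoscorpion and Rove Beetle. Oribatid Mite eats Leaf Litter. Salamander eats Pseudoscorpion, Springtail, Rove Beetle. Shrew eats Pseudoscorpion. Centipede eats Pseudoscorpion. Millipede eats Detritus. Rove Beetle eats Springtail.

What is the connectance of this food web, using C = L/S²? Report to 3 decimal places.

The web has S = 11 species and L = 14 feeding links.
C = L / S² = 14 / 121 = 0.1157 ≈ 0.116.

C = 0.116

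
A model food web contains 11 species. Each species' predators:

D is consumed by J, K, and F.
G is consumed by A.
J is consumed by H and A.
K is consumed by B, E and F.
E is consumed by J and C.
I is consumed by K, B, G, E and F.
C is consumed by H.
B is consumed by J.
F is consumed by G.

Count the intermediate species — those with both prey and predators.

Intermediate species (has both prey and predators): K, E, B, F, J, C, G.
Count: 7.

7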